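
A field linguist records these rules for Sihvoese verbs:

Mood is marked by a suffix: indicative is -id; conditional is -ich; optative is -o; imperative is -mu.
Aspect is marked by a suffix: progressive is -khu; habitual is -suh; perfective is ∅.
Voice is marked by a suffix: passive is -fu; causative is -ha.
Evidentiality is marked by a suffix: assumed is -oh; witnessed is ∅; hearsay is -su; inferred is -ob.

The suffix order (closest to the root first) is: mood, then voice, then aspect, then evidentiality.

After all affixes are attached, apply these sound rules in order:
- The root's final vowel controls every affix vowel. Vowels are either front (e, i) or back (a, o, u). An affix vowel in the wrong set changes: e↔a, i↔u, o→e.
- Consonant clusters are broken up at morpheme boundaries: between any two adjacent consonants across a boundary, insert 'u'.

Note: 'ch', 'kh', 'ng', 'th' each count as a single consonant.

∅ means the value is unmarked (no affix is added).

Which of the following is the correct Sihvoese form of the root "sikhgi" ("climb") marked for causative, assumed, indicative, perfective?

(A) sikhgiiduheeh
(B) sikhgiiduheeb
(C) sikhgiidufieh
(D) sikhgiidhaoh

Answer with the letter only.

A

Attach mood indicative -id → sikhgiid.
Attach voice causative -ha → sikhgiidha.
aspect = perfective: zero marking, form stays sikhgiidha.
Attach evidentiality assumed -oh → sikhgiidhaoh.
Apply vowel harmony: sikhgiidhaoh → sikhgiidheeh.
Apply epenthesis: sikhgiidheeh → sikhgiiduheeh.
So the correct form is sikhgiiduheeh, option (A).
(C) sikhgiidufieh is wrong: it uses passive instead of causative for voice.
(D) sikhgiidhaoh is wrong: it fails to apply the sound rule(s).
(B) sikhgiiduheeb is wrong: it uses inferred instead of assumed for evidentiality.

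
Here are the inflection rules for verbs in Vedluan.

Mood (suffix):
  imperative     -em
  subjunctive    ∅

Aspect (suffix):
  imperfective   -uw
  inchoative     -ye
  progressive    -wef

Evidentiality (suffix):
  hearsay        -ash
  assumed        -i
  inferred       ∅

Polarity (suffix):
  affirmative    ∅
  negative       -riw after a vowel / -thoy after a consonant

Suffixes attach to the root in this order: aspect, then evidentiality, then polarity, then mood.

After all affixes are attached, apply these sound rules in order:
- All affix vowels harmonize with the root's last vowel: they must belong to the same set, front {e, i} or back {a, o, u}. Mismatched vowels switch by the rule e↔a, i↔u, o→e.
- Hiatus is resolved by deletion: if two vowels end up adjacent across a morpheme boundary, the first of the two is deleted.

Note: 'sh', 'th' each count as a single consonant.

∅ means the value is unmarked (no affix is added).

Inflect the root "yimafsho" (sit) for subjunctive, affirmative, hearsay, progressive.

yimafshowafash

Attach aspect progressive -wef → yimafshowef.
Attach evidentiality hearsay -ash → yimafshowefash.
polarity = affirmative: zero marking, form stays yimafshowefash.
mood = subjunctive: zero marking, form stays yimafshowefash.
Apply vowel harmony: yimafshowefash → yimafshowafash.
Vowel deletion: no change.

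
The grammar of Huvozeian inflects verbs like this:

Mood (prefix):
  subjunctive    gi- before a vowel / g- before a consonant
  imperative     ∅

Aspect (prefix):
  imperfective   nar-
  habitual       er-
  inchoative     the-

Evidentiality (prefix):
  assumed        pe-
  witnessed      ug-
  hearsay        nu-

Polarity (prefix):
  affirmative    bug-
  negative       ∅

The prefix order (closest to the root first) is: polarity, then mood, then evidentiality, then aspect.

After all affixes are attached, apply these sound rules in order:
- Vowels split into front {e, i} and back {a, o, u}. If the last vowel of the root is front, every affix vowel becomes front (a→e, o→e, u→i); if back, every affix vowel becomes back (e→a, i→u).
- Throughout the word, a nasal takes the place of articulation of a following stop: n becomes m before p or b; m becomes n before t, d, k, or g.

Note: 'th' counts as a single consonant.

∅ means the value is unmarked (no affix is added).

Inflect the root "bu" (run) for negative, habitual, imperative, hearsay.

polarity = negative: zero marking, form stays bu.
mood = imperative: zero marking, form stays bu.
Attach evidentiality hearsay nu- → nubu.
Attach aspect habitual er- → ernubu.
Apply vowel harmony: ernubu → arnubu.
Nasal assimilation: no change.

arnubu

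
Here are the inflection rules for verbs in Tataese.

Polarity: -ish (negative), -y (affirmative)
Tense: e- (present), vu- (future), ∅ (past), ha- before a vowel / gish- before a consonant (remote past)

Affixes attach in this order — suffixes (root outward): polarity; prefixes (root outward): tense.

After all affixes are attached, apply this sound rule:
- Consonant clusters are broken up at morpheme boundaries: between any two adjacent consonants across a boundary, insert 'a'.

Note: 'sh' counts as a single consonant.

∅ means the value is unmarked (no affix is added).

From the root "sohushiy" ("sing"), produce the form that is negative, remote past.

gishasohushiyish

Attach tense remote past gish- (before consonant 's') → gishsohushiy.
Attach polarity negative -ish → gishsohushiyish.
Apply epenthesis: gishsohushiyish → gishasohushiyish.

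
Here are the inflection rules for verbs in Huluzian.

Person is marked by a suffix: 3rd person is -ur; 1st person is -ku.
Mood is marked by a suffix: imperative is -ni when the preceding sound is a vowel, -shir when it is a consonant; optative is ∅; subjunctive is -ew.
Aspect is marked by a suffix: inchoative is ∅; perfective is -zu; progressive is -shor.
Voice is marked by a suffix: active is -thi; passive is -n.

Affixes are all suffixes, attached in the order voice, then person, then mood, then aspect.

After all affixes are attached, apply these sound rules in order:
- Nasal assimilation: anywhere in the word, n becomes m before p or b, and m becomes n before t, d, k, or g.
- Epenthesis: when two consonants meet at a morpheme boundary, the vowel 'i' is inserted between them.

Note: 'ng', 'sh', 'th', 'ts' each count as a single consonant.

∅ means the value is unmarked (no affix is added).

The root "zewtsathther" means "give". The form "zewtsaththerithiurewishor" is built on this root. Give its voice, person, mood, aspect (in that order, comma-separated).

Segment: zewtsathther-thi-ur-ew-shor.
voice: -thi → active.
person: -ur → 3rd person.
mood: -ew → subjunctive.
aspect: -shor → progressive.

active, 3rd person, subjunctive, progressive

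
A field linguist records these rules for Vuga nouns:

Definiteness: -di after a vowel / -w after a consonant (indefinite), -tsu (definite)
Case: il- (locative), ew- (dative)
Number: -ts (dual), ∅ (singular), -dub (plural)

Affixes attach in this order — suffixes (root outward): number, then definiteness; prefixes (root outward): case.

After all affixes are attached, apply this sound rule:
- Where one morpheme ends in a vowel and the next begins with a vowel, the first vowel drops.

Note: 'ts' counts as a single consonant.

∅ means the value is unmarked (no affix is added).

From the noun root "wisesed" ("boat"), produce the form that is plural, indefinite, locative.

Attach case locative il- → ilwisesed.
Attach number plural -dub → ilwiseseddub.
Attach definiteness indefinite -w (after consonant 'b') → ilwiseseddubw.
Vowel deletion: no change.

ilwiseseddubw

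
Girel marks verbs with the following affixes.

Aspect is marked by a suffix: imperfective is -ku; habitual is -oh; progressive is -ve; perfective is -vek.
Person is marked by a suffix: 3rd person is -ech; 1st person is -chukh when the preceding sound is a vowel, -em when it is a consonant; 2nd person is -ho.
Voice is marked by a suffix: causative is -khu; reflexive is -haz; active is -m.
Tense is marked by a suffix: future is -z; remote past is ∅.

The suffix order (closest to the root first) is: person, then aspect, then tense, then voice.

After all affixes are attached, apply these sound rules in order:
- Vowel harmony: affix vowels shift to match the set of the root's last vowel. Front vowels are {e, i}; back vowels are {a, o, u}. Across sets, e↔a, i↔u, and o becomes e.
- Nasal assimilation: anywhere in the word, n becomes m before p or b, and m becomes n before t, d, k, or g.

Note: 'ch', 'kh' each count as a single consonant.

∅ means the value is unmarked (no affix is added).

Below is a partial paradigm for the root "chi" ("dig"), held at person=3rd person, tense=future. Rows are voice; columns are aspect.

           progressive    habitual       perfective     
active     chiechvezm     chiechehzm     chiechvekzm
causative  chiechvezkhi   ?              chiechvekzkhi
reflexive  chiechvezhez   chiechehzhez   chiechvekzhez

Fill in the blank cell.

Attach person 3rd person -ech → chiech.
Attach aspect habitual -oh → chiechoh.
Attach tense future -z → chiechohz.
Attach voice causative -khu → chiechohzkhu.
Apply vowel harmony: chiechohzkhu → chiechehzkhi.
Nasal assimilation: no change.

chiechehzkhi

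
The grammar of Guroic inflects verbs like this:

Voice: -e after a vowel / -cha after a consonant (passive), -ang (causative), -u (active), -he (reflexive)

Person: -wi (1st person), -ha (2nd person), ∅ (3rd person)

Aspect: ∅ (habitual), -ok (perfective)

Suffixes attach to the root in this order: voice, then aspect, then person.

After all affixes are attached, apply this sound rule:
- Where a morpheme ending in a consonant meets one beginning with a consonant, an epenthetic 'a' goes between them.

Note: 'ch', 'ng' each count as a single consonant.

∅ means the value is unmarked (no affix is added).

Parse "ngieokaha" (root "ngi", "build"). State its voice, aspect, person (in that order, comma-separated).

Segment: ngi-e-ok-ha.
voice: -e/cha → passive.
aspect: -ok → perfective.
person: -ha → 2nd person.

passive, perfective, 2nd person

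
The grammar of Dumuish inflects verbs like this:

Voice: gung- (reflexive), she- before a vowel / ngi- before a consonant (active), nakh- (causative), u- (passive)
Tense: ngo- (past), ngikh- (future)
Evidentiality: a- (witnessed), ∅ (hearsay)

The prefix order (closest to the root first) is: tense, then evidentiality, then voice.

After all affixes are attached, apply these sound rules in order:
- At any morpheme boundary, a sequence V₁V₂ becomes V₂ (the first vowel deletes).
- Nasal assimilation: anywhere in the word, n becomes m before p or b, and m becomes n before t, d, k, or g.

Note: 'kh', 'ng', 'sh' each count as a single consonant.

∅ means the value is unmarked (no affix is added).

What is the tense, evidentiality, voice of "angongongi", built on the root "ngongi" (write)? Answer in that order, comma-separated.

Segment: u-a-ngo-ngongi.
tense: ngo- → past.
evidentiality: a- → witnessed.
voice: u- → passive.

past, witnessed, passive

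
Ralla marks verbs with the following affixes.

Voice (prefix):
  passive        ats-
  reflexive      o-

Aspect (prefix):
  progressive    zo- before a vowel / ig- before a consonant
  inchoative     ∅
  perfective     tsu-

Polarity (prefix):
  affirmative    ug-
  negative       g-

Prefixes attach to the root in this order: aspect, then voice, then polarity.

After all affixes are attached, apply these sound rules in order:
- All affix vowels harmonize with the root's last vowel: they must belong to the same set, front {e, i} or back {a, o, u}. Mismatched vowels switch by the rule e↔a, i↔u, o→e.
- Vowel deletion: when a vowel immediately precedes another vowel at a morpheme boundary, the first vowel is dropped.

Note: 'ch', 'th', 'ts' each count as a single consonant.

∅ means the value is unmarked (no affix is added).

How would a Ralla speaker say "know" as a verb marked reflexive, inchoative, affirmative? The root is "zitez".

igezitez

aspect = inchoative: zero marking, form stays zitez.
Attach voice reflexive o- → ozitez.
Attach polarity affirmative ug- → ugozitez.
Apply vowel harmony: ugozitez → igezitez.
Vowel deletion: no change.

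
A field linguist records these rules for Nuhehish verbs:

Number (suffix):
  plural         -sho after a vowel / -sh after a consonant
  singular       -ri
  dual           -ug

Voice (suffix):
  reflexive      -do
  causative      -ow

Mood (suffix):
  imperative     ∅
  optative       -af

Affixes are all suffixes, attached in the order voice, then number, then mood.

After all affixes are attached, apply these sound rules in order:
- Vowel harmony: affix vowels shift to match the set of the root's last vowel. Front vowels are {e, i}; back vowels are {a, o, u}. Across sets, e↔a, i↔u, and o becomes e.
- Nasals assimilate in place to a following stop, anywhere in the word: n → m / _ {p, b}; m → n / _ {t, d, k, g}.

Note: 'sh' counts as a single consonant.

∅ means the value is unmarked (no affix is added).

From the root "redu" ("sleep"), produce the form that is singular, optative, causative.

Attach voice causative -ow → reduow.
Attach number singular -ri → reduowri.
Attach mood optative -af → reduowriaf.
Apply vowel harmony: reduowriaf → reduowruaf.
Nasal assimilation: no change.

reduowruaf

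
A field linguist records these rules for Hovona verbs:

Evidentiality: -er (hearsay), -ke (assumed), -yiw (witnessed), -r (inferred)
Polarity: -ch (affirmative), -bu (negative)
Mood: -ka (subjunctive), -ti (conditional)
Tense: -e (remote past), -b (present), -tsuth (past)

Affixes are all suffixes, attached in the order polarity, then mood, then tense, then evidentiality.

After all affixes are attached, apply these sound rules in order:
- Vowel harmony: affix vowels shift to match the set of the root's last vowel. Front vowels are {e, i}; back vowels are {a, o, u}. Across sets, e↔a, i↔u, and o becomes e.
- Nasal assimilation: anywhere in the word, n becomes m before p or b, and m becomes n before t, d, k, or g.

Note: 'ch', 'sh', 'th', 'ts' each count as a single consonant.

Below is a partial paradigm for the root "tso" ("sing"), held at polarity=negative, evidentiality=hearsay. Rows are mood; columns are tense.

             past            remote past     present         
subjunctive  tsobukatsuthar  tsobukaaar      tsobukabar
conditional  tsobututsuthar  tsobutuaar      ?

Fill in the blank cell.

tsobutubar

Attach polarity negative -bu → tsobu.
Attach mood conditional -ti → tsobuti.
Attach tense present -b → tsobutib.
Attach evidentiality hearsay -er → tsobutiber.
Apply vowel harmony: tsobutiber → tsobutubar.
Nasal assimilation: no change.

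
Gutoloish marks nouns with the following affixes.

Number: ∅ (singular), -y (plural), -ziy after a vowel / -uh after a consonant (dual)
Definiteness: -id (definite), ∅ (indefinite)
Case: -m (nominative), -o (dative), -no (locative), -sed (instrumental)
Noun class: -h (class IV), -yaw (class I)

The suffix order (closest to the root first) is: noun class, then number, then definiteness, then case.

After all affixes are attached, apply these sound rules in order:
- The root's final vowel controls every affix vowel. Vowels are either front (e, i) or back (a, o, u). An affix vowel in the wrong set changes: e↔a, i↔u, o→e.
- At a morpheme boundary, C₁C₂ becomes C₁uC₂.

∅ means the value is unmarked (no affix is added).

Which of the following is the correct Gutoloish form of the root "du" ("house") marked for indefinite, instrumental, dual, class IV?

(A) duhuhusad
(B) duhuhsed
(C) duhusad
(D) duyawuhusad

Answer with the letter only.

A

Attach noun class class IV -h → duh.
Attach number dual -uh (after consonant 'h') → duhuh.
definiteness = indefinite: zero marking, form stays duhuh.
Attach case instrumental -sed → duhuhsed.
Apply vowel harmony: duhuhsed → duhuhsad.
Apply epenthesis: duhuhsad → duhuhusad.
So the correct form is duhuhusad, option (A).
(B) duhuhsed is wrong: it fails to apply the sound rule(s).
(D) duyawuhusad is wrong: it uses class I instead of class IV for noun class.
(C) duhusad is wrong: it uses singular instead of dual for number.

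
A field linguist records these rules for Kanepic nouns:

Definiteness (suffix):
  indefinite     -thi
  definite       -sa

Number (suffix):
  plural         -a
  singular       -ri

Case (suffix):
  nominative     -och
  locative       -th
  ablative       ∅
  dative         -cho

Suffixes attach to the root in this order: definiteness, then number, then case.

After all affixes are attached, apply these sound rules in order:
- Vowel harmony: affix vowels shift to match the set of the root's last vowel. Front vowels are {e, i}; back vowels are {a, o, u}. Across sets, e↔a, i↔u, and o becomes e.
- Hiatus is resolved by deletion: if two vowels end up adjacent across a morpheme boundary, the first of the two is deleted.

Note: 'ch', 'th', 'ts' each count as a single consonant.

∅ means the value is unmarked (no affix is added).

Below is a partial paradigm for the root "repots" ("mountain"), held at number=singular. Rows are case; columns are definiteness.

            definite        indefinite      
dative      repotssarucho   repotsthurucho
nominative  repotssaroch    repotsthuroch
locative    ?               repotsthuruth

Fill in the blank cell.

Attach definiteness definite -sa → repotssa.
Attach number singular -ri → repotssari.
Attach case locative -th → repotssarith.
Apply vowel harmony: repotssarith → repotssaruth.
Vowel deletion: no change.

repotssaruth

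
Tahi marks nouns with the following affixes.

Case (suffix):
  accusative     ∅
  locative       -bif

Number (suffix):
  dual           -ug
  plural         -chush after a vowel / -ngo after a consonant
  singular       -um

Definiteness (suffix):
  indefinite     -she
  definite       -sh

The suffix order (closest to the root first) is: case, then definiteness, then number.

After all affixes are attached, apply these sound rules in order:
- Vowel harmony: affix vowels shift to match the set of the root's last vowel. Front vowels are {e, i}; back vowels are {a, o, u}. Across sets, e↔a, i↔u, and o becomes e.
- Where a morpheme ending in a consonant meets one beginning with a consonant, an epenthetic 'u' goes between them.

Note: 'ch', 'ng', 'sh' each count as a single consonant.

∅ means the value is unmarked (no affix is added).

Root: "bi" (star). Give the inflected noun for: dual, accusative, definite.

bishig

case = accusative: zero marking, form stays bi.
Attach definiteness definite -sh → bish.
Attach number dual -ug → bishug.
Apply vowel harmony: bishug → bishig.
Epenthesis: no change.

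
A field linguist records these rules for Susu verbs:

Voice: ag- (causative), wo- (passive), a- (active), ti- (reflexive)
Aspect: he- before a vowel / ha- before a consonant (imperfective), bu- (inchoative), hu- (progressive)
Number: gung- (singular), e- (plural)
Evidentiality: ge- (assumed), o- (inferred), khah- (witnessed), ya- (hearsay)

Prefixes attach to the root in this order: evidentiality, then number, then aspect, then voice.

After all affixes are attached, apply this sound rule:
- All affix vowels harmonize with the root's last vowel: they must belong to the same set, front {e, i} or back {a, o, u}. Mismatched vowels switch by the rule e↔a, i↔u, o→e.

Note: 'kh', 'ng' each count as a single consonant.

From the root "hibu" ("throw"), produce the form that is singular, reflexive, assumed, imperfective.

Attach evidentiality assumed ge- → gehibu.
Attach number singular gung- → gunggehibu.
Attach aspect imperfective ha- (before consonant 'g') → hagunggehibu.
Attach voice reflexive ti- → tihagunggehibu.
Apply vowel harmony: tihagunggehibu → tuhagunggahibu.

tuhagunggahibu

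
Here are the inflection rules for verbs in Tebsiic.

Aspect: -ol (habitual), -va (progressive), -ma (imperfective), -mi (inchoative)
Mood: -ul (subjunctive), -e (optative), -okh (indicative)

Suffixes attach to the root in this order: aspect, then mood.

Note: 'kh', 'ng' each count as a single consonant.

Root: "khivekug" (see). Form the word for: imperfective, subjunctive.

Attach aspect imperfective -ma → khivekugma.
Attach mood subjunctive -ul → khivekugmaul.

khivekugmaul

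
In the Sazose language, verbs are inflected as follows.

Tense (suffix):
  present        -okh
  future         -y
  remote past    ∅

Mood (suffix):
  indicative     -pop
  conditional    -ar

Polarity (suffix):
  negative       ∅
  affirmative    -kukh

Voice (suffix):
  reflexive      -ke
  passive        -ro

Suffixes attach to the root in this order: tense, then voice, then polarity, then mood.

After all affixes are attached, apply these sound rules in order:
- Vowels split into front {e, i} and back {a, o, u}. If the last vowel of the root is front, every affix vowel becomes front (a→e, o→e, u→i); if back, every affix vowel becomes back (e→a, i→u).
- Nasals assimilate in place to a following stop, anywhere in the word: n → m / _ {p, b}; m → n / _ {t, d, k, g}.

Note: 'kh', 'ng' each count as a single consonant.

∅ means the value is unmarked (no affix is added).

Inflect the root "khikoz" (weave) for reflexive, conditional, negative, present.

Attach tense present -okh → khikozokh.
Attach voice reflexive -ke → khikozokhke.
polarity = negative: zero marking, form stays khikozokhke.
Attach mood conditional -ar → khikozokhkear.
Apply vowel harmony: khikozokhkear → khikozokhkaar.
Nasal assimilation: no change.

khikozokhkaar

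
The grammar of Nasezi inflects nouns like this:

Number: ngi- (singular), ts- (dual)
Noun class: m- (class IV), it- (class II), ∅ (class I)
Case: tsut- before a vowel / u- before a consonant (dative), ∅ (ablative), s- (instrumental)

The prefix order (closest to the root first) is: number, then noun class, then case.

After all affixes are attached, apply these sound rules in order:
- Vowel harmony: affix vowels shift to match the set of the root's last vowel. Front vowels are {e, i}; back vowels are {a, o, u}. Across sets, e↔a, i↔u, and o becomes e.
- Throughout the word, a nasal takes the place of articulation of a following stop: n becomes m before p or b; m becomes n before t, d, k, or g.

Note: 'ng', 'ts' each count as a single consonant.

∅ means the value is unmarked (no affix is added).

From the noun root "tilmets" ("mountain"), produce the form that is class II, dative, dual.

tsitittstilmets

Attach number dual ts- → tstilmets.
Attach noun class class II it- → ittstilmets.
Attach case dative tsut- (before vowel 'i') → tsutittstilmets.
Apply vowel harmony: tsutittstilmets → tsitittstilmets.
Nasal assimilation: no change.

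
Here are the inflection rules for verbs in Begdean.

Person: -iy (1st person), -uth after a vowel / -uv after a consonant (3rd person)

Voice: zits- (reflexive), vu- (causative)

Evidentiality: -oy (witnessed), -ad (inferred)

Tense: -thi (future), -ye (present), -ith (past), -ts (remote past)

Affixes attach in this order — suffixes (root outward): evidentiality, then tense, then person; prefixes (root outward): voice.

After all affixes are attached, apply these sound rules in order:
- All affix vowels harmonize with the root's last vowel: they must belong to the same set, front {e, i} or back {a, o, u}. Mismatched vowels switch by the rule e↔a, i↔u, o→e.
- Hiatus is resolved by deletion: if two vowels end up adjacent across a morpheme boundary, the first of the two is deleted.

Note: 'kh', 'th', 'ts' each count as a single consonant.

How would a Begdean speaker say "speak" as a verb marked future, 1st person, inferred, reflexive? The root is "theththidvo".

Attach evidentiality inferred -ad → theththidvoad.
Attach tense future -thi → theththidvoadthi.
Attach voice reflexive zits- → zitstheththidvoadthi.
Attach person 1st person -iy → zitstheththidvoadthiiy.
Apply vowel harmony: zitstheththidvoadthiiy → zutstheththidvoadthuuy.
Apply vowel deletion: zutstheththidvoadthuuy → zutstheththidvadthuy.

zutstheththidvadthuy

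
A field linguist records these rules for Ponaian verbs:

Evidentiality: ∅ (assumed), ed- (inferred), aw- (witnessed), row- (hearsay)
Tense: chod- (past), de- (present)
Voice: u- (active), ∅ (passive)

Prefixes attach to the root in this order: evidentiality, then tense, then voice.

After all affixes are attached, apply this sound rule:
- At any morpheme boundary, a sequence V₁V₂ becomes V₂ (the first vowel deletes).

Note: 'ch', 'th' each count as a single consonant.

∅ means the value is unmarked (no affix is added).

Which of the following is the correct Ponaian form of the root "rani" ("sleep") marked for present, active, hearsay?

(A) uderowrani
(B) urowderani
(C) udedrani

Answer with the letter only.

A

Attach evidentiality hearsay row- → rowrani.
Attach tense present de- → derowrani.
Attach voice active u- → uderowrani.
Vowel deletion: no change.
So the correct form is uderowrani, option (A).
(B) urowderani is wrong: it has the affixes in the wrong order.
(C) udedrani is wrong: it uses inferred instead of hearsay for evidentiality.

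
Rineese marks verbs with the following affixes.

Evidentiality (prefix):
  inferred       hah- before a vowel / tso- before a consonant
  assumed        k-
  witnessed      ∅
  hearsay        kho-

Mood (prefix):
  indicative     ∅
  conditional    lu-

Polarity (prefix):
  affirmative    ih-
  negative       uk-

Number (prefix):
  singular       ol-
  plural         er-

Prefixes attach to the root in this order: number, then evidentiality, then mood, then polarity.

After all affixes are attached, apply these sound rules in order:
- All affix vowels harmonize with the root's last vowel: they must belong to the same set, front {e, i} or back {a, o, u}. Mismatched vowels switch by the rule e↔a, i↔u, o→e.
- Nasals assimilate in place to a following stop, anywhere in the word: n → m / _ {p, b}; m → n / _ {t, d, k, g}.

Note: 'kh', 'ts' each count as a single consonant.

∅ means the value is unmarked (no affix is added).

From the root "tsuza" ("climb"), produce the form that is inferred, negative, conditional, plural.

Attach number plural er- → ertsuza.
Attach evidentiality inferred hah- (before vowel 'e') → hahertsuza.
Attach mood conditional lu- → luhahertsuza.
Attach polarity negative uk- → ukluhahertsuza.
Apply vowel harmony: ukluhahertsuza → ukluhahartsuza.
Nasal assimilation: no change.

ukluhahartsuza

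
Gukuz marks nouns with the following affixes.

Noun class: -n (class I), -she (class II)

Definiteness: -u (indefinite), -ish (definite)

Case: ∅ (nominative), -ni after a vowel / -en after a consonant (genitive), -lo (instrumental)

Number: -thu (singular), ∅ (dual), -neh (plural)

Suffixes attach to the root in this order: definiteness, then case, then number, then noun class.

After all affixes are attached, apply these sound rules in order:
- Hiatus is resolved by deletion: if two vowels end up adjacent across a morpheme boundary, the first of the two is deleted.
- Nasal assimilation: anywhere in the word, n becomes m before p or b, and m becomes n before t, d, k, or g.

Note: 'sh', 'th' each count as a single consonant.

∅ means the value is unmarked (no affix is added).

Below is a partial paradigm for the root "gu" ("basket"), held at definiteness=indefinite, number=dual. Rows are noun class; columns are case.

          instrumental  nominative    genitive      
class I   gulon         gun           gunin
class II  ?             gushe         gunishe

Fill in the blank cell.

guloshe

Attach definiteness indefinite -u → guu.
Attach case instrumental -lo → guulo.
number = dual: zero marking, form stays guulo.
Attach noun class class II -she → guuloshe.
Apply vowel deletion: guuloshe → guloshe.
Nasal assimilation: no change.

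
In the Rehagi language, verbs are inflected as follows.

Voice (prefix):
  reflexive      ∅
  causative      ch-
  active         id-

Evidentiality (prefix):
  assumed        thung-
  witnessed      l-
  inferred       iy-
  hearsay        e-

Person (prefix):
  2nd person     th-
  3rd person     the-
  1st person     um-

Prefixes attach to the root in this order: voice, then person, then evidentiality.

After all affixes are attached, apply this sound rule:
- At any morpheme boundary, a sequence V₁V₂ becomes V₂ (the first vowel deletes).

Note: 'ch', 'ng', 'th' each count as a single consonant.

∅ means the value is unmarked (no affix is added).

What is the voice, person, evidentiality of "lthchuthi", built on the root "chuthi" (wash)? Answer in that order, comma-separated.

reflexive, 2nd person, witnessed

Segment: l-th-chuthi.
voice: ∅ → reflexive.
person: th- → 2nd person.
evidentiality: l- → witnessed.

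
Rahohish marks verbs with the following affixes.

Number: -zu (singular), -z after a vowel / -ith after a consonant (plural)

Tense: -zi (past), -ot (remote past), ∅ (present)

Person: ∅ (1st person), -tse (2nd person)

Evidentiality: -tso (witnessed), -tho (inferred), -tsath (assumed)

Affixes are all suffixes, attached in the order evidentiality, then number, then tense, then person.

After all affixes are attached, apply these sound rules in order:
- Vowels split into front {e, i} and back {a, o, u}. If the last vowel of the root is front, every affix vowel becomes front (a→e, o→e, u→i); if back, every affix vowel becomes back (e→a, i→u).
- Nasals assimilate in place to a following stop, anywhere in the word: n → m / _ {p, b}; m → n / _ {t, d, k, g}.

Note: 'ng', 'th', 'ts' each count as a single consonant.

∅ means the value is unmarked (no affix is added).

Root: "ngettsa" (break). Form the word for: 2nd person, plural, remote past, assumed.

ngettsatsathuthottsa

Attach evidentiality assumed -tsath → ngettsatsath.
Attach number plural -ith (after consonant 'th') → ngettsatsathith.
Attach tense remote past -ot → ngettsatsathithot.
Attach person 2nd person -tse → ngettsatsathithottse.
Apply vowel harmony: ngettsatsathithottse → ngettsatsathuthottsa.
Nasal assimilation: no change.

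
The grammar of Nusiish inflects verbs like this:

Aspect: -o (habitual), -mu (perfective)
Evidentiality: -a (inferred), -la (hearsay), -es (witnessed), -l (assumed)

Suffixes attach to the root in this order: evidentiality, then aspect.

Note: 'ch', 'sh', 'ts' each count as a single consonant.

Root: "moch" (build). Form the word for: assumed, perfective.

mochlmu

Attach evidentiality assumed -l → mochl.
Attach aspect perfective -mu → mochlmu.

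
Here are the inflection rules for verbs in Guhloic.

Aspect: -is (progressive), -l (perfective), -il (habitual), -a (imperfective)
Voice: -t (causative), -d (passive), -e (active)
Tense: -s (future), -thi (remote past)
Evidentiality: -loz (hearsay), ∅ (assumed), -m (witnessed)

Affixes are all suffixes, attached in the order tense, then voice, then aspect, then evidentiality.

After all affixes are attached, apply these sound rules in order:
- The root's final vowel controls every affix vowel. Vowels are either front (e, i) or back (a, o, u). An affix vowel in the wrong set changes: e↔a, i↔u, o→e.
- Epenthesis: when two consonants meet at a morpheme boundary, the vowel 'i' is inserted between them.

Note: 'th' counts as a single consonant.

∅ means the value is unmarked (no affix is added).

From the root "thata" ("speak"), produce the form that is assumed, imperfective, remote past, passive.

thatathuda

Attach tense remote past -thi → thatathi.
Attach voice passive -d → thatathid.
Attach aspect imperfective -a → thatathida.
evidentiality = assumed: zero marking, form stays thatathida.
Apply vowel harmony: thatathida → thatathuda.
Epenthesis: no change.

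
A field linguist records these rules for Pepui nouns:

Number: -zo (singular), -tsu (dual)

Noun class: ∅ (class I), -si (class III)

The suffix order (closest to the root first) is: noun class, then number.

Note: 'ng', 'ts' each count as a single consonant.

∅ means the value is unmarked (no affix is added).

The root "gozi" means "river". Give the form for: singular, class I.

gozizo

noun class = class I: zero marking, form stays gozi.
Attach number singular -zo → gozizo.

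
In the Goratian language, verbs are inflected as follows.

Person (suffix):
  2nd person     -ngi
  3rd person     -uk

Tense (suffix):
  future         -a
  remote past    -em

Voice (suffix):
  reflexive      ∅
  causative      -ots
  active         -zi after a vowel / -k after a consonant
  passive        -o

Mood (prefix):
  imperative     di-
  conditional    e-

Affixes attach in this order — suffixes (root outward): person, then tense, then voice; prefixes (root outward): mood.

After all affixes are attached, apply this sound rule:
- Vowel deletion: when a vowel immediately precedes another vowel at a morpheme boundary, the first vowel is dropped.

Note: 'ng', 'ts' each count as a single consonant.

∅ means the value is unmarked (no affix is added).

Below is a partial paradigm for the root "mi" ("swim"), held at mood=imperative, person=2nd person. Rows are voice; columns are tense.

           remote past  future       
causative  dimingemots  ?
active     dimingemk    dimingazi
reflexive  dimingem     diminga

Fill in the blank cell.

Attach mood imperative di- → dimi.
Attach person 2nd person -ngi → dimingi.
Attach tense future -a → dimingia.
Attach voice causative -ots → dimingiaots.
Apply vowel deletion: dimingiaots → dimingots.

dimingots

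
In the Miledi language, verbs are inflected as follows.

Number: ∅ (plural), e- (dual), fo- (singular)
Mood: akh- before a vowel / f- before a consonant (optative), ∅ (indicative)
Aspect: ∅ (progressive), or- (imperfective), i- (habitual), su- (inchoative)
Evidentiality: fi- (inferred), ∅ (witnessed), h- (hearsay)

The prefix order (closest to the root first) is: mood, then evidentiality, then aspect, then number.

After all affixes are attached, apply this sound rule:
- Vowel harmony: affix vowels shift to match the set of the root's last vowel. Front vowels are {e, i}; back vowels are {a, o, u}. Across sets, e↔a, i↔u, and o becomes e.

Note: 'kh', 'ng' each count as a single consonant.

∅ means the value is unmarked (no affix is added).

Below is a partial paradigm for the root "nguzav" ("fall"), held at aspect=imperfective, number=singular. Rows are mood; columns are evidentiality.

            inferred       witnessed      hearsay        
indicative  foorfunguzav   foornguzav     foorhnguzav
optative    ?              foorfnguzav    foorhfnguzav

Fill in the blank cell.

foorfufnguzav

Attach mood optative f- (before consonant 'ng') → fnguzav.
Attach evidentiality inferred fi- → fifnguzav.
Attach aspect imperfective or- → orfifnguzav.
Attach number singular fo- → foorfifnguzav.
Apply vowel harmony: foorfifnguzav → foorfufnguzav.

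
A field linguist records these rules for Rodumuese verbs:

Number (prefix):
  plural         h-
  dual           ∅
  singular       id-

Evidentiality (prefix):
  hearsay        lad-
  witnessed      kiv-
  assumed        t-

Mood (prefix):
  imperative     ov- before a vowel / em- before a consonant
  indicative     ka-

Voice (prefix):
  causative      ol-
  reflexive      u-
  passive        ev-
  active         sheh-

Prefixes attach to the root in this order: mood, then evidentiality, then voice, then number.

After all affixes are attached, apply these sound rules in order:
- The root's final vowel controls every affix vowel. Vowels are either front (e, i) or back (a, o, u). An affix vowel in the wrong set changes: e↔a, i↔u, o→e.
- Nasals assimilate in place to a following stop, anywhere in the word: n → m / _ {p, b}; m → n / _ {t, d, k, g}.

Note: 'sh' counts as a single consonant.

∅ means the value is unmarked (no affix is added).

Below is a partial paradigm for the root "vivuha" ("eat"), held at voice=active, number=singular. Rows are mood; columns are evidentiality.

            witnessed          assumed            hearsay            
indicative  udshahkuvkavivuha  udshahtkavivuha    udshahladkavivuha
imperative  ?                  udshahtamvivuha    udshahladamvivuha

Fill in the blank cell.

udshahkuvamvivuha

Attach mood imperative em- (before consonant 'v') → emvivuha.
Attach evidentiality witnessed kiv- → kivemvivuha.
Attach voice active sheh- → shehkivemvivuha.
Attach number singular id- → idshehkivemvivuha.
Apply vowel harmony: idshehkivemvivuha → udshahkuvamvivuha.
Nasal assimilation: no change.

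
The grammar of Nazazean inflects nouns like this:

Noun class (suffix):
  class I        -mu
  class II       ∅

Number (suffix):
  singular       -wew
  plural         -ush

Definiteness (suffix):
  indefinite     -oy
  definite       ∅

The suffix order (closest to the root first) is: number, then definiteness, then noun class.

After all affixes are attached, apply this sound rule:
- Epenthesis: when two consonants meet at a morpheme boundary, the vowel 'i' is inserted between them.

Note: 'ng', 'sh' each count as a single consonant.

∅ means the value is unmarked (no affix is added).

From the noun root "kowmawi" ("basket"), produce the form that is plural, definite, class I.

Attach number plural -ush → kowmawiush.
definiteness = definite: zero marking, form stays kowmawiush.
Attach noun class class I -mu → kowmawiushmu.
Apply epenthesis: kowmawiushmu → kowmawiushimu.

kowmawiushimu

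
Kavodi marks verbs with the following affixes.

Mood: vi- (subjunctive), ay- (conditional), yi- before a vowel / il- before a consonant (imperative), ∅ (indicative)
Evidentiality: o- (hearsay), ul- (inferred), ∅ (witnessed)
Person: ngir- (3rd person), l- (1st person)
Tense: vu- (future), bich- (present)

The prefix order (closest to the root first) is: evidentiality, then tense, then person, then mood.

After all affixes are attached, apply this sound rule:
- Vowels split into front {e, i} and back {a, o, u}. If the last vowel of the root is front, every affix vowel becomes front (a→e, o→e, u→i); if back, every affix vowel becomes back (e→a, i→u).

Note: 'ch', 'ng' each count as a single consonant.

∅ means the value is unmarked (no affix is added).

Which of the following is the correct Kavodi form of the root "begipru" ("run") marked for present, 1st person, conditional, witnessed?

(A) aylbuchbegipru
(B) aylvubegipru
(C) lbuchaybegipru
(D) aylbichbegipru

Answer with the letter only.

A

evidentiality = witnessed: zero marking, form stays begipru.
Attach tense present bich- → bichbegipru.
Attach person 1st person l- → lbichbegipru.
Attach mood conditional ay- → aylbichbegipru.
Apply vowel harmony: aylbichbegipru → aylbuchbegipru.
So the correct form is aylbuchbegipru, option (A).
(B) aylvubegipru is wrong: it uses future instead of present for tense.
(D) aylbichbegipru is wrong: it fails to apply the sound rule(s).
(C) lbuchaybegipru is wrong: it has the affixes in the wrong order.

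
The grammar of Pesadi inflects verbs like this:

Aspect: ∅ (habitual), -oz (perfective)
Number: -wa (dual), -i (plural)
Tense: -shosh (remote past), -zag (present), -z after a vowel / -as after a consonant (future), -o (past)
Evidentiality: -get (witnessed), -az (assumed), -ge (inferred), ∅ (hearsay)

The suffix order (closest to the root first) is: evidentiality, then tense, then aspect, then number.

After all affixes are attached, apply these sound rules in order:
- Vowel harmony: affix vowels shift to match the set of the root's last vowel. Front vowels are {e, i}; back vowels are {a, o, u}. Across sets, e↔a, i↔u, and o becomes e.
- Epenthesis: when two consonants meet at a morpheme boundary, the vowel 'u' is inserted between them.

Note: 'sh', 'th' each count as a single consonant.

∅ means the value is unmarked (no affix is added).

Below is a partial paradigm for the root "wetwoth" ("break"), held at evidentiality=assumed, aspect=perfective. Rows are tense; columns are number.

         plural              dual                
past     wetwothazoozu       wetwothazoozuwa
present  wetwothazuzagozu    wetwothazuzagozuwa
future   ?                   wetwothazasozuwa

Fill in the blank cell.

Attach evidentiality assumed -az → wetwothaz.
Attach tense future -as (after consonant 'z') → wetwothazas.
Attach aspect perfective -oz → wetwothazasoz.
Attach number plural -i → wetwothazasozi.
Apply vowel harmony: wetwothazasozi → wetwothazasozu.
Epenthesis: no change.

wetwothazasozu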